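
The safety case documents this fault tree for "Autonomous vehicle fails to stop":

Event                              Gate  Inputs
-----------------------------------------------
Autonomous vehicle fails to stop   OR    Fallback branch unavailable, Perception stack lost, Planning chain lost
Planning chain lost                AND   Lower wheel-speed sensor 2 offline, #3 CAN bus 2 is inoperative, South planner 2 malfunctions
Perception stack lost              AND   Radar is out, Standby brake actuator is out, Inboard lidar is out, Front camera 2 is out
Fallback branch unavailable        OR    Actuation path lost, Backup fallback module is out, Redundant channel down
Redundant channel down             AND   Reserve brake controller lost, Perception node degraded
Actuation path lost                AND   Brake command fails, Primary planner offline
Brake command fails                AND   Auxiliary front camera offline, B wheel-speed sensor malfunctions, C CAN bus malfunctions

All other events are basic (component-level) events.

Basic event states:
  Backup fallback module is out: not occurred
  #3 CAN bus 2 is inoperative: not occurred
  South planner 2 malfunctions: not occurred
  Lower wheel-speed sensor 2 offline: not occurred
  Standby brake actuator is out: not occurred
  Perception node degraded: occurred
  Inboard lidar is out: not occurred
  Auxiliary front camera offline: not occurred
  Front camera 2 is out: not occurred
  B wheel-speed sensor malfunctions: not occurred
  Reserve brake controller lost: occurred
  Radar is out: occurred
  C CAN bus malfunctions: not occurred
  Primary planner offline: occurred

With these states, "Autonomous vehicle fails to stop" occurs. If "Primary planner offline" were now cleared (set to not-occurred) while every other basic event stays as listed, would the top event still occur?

Counterfactual: set "Primary planner offline" to not occurred.
Brake command fails [AND]: Auxiliary front camera offline=not, B wheel-speed sensor malfunctions=not, C CAN bus malfunctions=not → not all inputs occur → does not occur.
Actuation path lost [AND]: Brake command fails=not, Primary planner offline=not → not all inputs occur → does not occur.
Redundant channel down [AND]: Reserve brake controller lost=occurs, Perception node degraded=occurs → all inputs occur → occurs.
Fallback branch unavailable [OR]: Actuation path lost=not, Backup fallback module is out=not, Redundant channel down=occurs → at least one input occurs → occurs.
Perception stack lost [AND]: Radar is out=occurs, Standby brake actuator is out=not, Inboard lidar is out=not, Front camera 2 is out=not → not all inputs occur → does not occur.
Planning chain lost [AND]: Lower wheel-speed sensor 2 offline=not, #3 CAN bus 2 is inoperative=not, South planner 2 malfunctions=not → not all inputs occur → does not occur.
Autonomous vehicle fails to stop [OR]: Fallback branch unavailable=occurs, Perception stack lost=not, Planning chain lost=not → at least one input occurs → occurs.

Yes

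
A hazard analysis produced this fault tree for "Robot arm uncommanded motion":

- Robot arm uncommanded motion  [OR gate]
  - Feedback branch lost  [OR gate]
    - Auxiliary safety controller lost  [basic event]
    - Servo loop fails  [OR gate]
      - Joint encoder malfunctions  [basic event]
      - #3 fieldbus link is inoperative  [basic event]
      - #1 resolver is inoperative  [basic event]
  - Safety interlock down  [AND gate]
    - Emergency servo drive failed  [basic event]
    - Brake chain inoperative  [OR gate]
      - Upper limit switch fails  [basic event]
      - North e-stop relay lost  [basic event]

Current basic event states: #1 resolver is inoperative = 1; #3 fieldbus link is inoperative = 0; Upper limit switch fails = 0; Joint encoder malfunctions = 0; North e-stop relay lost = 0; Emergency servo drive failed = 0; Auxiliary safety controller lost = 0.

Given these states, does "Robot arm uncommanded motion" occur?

Servo loop fails [OR]: Joint encoder malfunctions=not, #3 fieldbus link is inoperative=not, #1 resolver is inoperative=occurs → at least one input occurs → occurs.
Feedback branch lost [OR]: Auxiliary safety controller lost=not, Servo loop fails=occurs → at least one input occurs → occurs.
Brake chain inoperative [OR]: Upper limit switch fails=not, North e-stop relay lost=not → no input occurs → does not occur.
Safety interlock down [AND]: Emergency servo drive failed=not, Brake chain inoperative=not → not all inputs occur → does not occur.
Robot arm uncommanded motion [OR]: Feedback branch lost=occurs, Safety interlock down=not → at least one input occurs → occurs.

Yes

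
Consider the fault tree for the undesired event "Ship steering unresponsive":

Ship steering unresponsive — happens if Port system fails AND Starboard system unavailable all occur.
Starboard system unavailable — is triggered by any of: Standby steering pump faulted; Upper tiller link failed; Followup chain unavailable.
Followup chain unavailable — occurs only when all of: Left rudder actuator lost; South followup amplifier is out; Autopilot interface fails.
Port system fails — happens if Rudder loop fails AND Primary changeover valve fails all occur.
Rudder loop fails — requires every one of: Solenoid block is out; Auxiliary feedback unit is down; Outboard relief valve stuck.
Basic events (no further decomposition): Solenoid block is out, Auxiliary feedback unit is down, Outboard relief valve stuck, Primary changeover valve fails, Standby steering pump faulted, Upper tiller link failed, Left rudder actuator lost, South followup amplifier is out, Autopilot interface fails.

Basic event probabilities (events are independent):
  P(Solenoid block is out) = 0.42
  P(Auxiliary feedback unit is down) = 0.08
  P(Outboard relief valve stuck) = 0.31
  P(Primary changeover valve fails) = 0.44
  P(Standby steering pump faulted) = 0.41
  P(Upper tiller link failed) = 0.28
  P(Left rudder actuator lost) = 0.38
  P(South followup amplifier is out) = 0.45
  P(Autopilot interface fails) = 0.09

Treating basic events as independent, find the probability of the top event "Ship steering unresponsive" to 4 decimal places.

P(Rudder loop fails) [AND] = 0.42 × 0.08 × 0.31 = 0.010416
P(Port system fails) [AND] = 0.010416 × 0.44 = 0.004583
P(Followup chain unavailable) [AND] = 0.38 × 0.45 × 0.09 = 0.015390
P(Starboard system unavailable) [OR] = 1 − (1−0.41) × (1−0.28) × (1−0.015390) = 0.581738
P(Ship steering unresponsive) [AND] = 0.004583 × 0.581738 = 0.002666
Rounded to 4 decimal places: P(Ship steering unresponsive) ≈ 0.0027.

0.0027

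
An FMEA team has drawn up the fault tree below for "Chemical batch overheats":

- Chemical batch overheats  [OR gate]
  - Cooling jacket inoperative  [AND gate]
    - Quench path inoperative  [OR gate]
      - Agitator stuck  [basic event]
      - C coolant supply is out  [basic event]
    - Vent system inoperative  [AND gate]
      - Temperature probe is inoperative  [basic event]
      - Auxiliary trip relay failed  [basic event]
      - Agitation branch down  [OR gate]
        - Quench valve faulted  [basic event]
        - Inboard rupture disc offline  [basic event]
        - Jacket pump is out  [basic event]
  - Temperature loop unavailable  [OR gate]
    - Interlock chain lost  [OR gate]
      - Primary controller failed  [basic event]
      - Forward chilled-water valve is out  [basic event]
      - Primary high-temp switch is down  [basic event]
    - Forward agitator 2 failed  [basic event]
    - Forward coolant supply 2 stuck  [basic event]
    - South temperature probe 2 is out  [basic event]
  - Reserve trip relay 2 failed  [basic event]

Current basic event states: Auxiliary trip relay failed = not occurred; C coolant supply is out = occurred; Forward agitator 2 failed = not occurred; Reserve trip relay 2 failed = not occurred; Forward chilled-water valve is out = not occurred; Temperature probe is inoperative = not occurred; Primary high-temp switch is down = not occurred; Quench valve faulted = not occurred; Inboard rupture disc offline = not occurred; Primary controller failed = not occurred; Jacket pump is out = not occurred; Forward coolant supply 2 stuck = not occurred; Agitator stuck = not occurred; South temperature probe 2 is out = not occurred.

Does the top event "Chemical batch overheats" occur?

Quench path inoperative [OR]: Agitator stuck=not, C coolant supply is out=occurs → at least one input occurs → occurs.
Agitation branch down [OR]: Quench valve faulted=not, Inboard rupture disc offline=not, Jacket pump is out=not → no input occurs → does not occur.
Vent system inoperative [AND]: Temperature probe is inoperative=not, Auxiliary trip relay failed=not, Agitation branch down=not → not all inputs occur → does not occur.
Cooling jacket inoperative [AND]: Quench path inoperative=occurs, Vent system inoperative=not → not all inputs occur → does not occur.
Interlock chain lost [OR]: Primary controller failed=not, Forward chilled-water valve is out=not, Primary high-temp switch is down=not → no input occurs → does not occur.
Temperature loop unavailable [OR]: Interlock chain lost=not, Forward agitator 2 failed=not, Forward coolant supply 2 stuck=not, South temperature probe 2 is out=not → no input occurs → does not occur.
Chemical batch overheats [OR]: Cooling jacket inoperative=not, Temperature loop unavailable=not, Reserve trip relay 2 failed=not → no input occurs → does not occur.

No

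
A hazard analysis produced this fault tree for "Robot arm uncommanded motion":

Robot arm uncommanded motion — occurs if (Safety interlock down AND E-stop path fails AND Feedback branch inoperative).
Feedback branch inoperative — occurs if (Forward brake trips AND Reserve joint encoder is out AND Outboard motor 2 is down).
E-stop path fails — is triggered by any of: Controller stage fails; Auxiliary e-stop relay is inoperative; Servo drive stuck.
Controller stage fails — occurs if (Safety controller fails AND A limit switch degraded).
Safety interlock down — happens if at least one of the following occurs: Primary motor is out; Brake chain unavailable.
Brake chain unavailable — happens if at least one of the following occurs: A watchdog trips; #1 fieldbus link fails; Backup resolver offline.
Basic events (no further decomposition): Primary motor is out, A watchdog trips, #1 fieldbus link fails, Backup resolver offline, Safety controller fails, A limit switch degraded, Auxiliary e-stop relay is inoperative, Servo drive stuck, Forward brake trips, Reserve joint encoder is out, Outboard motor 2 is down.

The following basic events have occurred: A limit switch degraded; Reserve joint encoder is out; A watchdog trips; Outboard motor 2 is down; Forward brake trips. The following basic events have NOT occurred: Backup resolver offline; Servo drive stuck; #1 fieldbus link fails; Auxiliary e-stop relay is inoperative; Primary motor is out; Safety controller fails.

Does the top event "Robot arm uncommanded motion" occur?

Brake chain unavailable [OR]: A watchdog trips=occurs, #1 fieldbus link fails=not, Backup resolver offline=not → at least one input occurs → occurs.
Safety interlock down [OR]: Primary motor is out=not, Brake chain unavailable=occurs → at least one input occurs → occurs.
Controller stage fails [AND]: Safety controller fails=not, A limit switch degraded=occurs → not all inputs occur → does not occur.
E-stop path fails [OR]: Controller stage fails=not, Auxiliary e-stop relay is inoperative=not, Servo drive stuck=not → no input occurs → does not occur.
Feedback branch inoperative [AND]: Forward brake trips=occurs, Reserve joint encoder is out=occurs, Outboard motor 2 is down=occurs → all inputs occur → occurs.
Robot arm uncommanded motion [AND]: Safety interlock down=occurs, E-stop path fails=not, Feedback branch inoperative=occurs → not all inputs occur → does not occur.

No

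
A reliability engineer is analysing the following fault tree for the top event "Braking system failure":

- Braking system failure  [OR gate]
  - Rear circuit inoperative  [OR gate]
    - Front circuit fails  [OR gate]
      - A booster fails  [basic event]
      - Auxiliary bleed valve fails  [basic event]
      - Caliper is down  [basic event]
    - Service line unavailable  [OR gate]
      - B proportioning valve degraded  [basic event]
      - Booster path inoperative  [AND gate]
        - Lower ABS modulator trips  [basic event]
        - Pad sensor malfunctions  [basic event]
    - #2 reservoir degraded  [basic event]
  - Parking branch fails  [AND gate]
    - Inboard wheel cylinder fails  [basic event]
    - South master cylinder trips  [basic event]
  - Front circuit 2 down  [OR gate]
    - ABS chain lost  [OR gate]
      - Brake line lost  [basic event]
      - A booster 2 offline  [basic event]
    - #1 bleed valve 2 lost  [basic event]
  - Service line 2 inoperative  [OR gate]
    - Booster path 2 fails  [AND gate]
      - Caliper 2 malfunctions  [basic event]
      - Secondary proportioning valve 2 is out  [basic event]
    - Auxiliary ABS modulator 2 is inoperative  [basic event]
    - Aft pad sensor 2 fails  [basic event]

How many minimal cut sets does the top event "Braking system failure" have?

13

Front circuit fails [OR]: union of children's cut sets → 3 cut set(s).
Booster path inoperative [AND]: one cut set from each child combined → 1 × 1 = 1 cut set(s).
Service line unavailable [OR]: union of children's cut sets → 2 cut set(s).
Rear circuit inoperative [OR]: union of children's cut sets → 6 cut set(s).
Parking branch fails [AND]: one cut set from each child combined → 1 × 1 = 1 cut set(s).
ABS chain lost [OR]: union of children's cut sets → 2 cut set(s).
Front circuit 2 down [OR]: union of children's cut sets → 3 cut set(s).
Booster path 2 fails [AND]: one cut set from each child combined → 1 × 1 = 1 cut set(s).
Service line 2 inoperative [OR]: union of children's cut sets → 3 cut set(s).
Braking system failure [OR]: union of children's cut sets → 13 cut set(s).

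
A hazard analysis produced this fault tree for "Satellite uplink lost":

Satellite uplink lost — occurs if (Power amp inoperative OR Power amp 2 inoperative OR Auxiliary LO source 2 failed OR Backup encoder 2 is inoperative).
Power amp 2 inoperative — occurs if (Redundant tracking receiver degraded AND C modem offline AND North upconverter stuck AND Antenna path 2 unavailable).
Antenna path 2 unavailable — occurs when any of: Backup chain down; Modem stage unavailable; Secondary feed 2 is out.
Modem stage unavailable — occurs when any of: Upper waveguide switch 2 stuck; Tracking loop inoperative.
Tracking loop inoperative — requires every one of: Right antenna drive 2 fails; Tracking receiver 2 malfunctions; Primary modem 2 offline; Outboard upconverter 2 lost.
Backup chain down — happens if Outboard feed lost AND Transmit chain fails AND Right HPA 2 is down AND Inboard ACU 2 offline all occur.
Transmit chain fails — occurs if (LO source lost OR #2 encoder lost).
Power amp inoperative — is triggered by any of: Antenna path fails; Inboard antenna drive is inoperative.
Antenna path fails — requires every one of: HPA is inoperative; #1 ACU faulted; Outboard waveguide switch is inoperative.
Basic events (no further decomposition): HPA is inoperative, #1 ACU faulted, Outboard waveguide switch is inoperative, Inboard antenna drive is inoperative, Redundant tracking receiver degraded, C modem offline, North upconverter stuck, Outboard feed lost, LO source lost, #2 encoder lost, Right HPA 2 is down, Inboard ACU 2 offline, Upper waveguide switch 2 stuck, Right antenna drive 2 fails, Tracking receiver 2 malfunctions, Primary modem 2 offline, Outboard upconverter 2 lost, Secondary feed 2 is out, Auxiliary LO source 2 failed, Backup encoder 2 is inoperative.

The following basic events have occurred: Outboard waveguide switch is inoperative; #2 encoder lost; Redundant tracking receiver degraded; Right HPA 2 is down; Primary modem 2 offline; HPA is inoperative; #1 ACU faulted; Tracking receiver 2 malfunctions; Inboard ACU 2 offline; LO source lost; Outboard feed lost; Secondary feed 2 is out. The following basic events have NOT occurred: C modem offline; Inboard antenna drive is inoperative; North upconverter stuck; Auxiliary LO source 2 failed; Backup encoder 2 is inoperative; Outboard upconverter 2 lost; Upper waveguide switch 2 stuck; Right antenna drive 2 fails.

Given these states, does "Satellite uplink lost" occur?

Antenna path fails [AND]: HPA is inoperative=occurs, #1 ACU faulted=occurs, Outboard waveguide switch is inoperative=occurs → all inputs occur → occurs.
Power amp inoperative [OR]: Antenna path fails=occurs, Inboard antenna drive is inoperative=not → at least one input occurs → occurs.
Transmit chain fails [OR]: LO source lost=occurs, #2 encoder lost=occurs → at least one input occurs → occurs.
Backup chain down [AND]: Outboard feed lost=occurs, Transmit chain fails=occurs, Right HPA 2 is down=occurs, Inboard ACU 2 offline=occurs → all inputs occur → occurs.
Tracking loop inoperative [AND]: Right antenna drive 2 fails=not, Tracking receiver 2 malfunctions=occurs, Primary modem 2 offline=occurs, Outboard upconverter 2 lost=not → not all inputs occur → does not occur.
Modem stage unavailable [OR]: Upper waveguide switch 2 stuck=not, Tracking loop inoperative=not → no input occurs → does not occur.
Antenna path 2 unavailable [OR]: Backup chain down=occurs, Modem stage unavailable=not, Secondary feed 2 is out=occurs → at least one input occurs → occurs.
Power amp 2 inoperative [AND]: Redundant tracking receiver degraded=occurs, C modem offline=not, North upconverter stuck=not, Antenna path 2 unavailable=occurs → not all inputs occur → does not occur.
Satellite uplink lost [OR]: Power amp inoperative=occurs, Power amp 2 inoperative=not, Auxiliary LO source 2 failed=not, Backup encoder 2 is inoperative=not → at least one input occurs → occurs.

Yes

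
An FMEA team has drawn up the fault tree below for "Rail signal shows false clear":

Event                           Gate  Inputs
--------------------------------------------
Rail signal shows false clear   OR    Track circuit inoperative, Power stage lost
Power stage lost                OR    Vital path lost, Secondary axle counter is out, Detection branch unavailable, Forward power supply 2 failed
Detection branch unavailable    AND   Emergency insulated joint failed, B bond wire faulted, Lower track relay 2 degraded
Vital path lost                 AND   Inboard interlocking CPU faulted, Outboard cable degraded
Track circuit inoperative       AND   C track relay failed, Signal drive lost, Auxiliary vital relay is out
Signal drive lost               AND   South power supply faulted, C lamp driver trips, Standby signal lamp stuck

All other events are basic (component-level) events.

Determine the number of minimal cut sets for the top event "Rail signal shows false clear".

5

Signal drive lost [AND]: one cut set from each child combined → 1 × 1 × 1 = 1 cut set(s).
Track circuit inoperative [AND]: one cut set from each child combined → 1 × 1 × 1 = 1 cut set(s).
Vital path lost [AND]: one cut set from each child combined → 1 × 1 = 1 cut set(s).
Detection branch unavailable [AND]: one cut set from each child combined → 1 × 1 × 1 = 1 cut set(s).
Power stage lost [OR]: union of children's cut sets → 4 cut set(s).
Rail signal shows false clear [OR]: union of children's cut sets → 5 cut set(s).
Minimal cut sets: {Auxiliary vital relay is out, C lamp driver trips, C track relay failed, South power supply faulted, Standby signal lamp stuck}; {Inboard interlocking CPU faulted, Outboard cable degraded}; {Secondary axle counter is out}; {B bond wire faulted, Emergency insulated joint failed, Lower track relay 2 degraded}; {Forward power supply 2 failed}.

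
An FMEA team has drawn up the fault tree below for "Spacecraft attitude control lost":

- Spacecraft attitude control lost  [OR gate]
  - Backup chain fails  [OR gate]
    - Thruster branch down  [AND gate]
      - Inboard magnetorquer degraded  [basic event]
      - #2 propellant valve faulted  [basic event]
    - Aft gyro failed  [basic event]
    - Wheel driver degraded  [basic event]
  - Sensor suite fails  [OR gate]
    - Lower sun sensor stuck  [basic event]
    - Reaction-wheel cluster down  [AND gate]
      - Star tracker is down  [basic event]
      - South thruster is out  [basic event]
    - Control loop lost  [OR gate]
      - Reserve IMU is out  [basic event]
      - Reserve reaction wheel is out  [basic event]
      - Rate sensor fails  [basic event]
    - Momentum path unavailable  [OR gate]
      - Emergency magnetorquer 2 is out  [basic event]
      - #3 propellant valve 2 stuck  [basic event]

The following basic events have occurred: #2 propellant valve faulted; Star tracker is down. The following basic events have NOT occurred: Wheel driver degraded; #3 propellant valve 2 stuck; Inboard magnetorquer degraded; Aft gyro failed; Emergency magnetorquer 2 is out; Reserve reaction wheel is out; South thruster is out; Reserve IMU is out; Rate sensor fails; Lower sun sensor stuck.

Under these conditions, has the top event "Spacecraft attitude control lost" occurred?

No

Thruster branch down [AND]: Inboard magnetorquer degraded=not, #2 propellant valve faulted=occurs → not all inputs occur → does not occur.
Backup chain fails [OR]: Thruster branch down=not, Aft gyro failed=not, Wheel driver degraded=not → no input occurs → does not occur.
Reaction-wheel cluster down [AND]: Star tracker is down=occurs, South thruster is out=not → not all inputs occur → does not occur.
Control loop lost [OR]: Reserve IMU is out=not, Reserve reaction wheel is out=not, Rate sensor fails=not → no input occurs → does not occur.
Momentum path unavailable [OR]: Emergency magnetorquer 2 is out=not, #3 propellant valve 2 stuck=not → no input occurs → does not occur.
Sensor suite fails [OR]: Lower sun sensor stuck=not, Reaction-wheel cluster down=not, Control loop lost=not, Momentum path unavailable=not → no input occurs → does not occur.
Spacecraft attitude control lost [OR]: Backup chain fails=not, Sensor suite fails=not → no input occurs → does not occur.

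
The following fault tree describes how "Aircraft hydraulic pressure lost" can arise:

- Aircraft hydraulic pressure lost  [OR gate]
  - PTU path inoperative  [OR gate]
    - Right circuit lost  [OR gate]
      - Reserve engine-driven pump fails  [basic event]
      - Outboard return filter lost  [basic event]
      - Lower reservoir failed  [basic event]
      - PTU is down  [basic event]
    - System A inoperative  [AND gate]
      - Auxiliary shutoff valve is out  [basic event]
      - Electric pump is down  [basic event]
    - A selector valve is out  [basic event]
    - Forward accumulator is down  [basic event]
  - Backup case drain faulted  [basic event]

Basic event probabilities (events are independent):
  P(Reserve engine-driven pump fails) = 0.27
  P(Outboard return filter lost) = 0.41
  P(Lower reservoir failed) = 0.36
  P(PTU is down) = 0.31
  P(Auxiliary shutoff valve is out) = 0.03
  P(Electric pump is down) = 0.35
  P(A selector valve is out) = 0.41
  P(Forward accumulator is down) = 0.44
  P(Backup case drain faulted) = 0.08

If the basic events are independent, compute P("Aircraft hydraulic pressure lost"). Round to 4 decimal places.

P(Right circuit lost) [OR] = 1 − (1−0.27) × (1−0.41) × (1−0.36) × (1−0.31) = 0.809803
P(System A inoperative) [AND] = 0.03 × 0.35 = 0.010500
P(PTU path inoperative) [OR] = 1 − (1−0.809803) × (1−0.010500) × (1−0.41) × (1−0.44) = 0.937819
P(Aircraft hydraulic pressure lost) [OR] = 1 − (1−0.937819) × (1−0.08) = 0.942793
Rounded to 4 decimal places: P(Aircraft hydraulic pressure lost) ≈ 0.9428.

0.9428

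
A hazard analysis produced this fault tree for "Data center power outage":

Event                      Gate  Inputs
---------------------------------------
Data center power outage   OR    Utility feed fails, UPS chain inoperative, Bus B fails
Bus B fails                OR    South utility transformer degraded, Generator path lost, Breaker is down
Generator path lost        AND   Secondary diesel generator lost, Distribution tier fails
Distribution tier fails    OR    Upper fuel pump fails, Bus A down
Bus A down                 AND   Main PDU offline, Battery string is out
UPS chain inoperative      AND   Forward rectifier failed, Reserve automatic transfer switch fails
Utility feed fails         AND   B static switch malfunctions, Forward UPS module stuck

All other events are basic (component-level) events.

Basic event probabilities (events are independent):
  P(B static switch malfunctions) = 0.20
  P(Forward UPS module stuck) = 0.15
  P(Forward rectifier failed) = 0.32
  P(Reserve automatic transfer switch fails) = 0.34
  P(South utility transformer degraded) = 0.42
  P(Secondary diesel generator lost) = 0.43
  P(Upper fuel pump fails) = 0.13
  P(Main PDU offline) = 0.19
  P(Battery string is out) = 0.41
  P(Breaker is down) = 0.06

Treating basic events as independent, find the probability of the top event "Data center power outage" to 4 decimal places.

P(Utility feed fails) [AND] = 0.20 × 0.15 = 0.030000
P(UPS chain inoperative) [AND] = 0.32 × 0.34 = 0.108800
P(Bus A down) [AND] = 0.19 × 0.41 = 0.077900
P(Distribution tier fails) [OR] = 1 − (1−0.13) × (1−0.077900) = 0.197773
P(Generator path lost) [AND] = 0.43 × 0.197773 = 0.085042
P(Bus B fails) [OR] = 1 − (1−0.42) × (1−0.085042) × (1−0.06) = 0.501165
P(Data center power outage) [OR] = 1 − (1−0.030000) × (1−0.108800) × (1−0.501165) = 0.568775
Rounded to 4 decimal places: P(Data center power outage) ≈ 0.5688.

0.5688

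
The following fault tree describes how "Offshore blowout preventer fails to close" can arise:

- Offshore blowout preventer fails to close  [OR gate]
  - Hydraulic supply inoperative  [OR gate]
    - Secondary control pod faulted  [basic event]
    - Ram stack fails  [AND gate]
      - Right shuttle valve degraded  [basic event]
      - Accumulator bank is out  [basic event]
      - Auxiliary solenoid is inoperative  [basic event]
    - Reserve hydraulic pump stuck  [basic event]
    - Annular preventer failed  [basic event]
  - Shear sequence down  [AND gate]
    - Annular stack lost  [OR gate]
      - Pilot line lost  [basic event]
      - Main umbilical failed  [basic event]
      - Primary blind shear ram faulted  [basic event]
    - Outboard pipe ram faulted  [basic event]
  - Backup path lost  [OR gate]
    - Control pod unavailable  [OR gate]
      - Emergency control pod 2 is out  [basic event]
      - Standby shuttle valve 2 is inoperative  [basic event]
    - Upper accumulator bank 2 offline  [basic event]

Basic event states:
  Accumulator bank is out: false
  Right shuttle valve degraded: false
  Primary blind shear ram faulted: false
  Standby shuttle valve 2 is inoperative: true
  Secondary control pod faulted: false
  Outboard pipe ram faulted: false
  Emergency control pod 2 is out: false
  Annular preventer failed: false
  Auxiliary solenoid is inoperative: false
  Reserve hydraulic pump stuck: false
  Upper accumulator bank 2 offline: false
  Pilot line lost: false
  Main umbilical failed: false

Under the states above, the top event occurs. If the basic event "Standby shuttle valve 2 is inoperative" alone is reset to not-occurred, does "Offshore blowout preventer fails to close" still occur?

Counterfactual: set "Standby shuttle valve 2 is inoperative" to not occurred.
Ram stack fails [AND]: Right shuttle valve degraded=not, Accumulator bank is out=not, Auxiliary solenoid is inoperative=not → not all inputs occur → does not occur.
Hydraulic supply inoperative [OR]: Secondary control pod faulted=not, Ram stack fails=not, Reserve hydraulic pump stuck=not, Annular preventer failed=not → no input occurs → does not occur.
Annular stack lost [OR]: Pilot line lost=not, Main umbilical failed=not, Primary blind shear ram faulted=not → no input occurs → does not occur.
Shear sequence down [AND]: Annular stack lost=not, Outboard pipe ram faulted=not → not all inputs occur → does not occur.
Control pod unavailable [OR]: Emergency control pod 2 is out=not, Standby shuttle valve 2 is inoperative=not → no input occurs → does not occur.
Backup path lost [OR]: Control pod unavailable=not, Upper accumulator bank 2 offline=not → no input occurs → does not occur.
Offshore blowout preventer fails to close [OR]: Hydraulic supply inoperative=not, Shear sequence down=not, Backup path lost=not → no input occurs → does not occur.

No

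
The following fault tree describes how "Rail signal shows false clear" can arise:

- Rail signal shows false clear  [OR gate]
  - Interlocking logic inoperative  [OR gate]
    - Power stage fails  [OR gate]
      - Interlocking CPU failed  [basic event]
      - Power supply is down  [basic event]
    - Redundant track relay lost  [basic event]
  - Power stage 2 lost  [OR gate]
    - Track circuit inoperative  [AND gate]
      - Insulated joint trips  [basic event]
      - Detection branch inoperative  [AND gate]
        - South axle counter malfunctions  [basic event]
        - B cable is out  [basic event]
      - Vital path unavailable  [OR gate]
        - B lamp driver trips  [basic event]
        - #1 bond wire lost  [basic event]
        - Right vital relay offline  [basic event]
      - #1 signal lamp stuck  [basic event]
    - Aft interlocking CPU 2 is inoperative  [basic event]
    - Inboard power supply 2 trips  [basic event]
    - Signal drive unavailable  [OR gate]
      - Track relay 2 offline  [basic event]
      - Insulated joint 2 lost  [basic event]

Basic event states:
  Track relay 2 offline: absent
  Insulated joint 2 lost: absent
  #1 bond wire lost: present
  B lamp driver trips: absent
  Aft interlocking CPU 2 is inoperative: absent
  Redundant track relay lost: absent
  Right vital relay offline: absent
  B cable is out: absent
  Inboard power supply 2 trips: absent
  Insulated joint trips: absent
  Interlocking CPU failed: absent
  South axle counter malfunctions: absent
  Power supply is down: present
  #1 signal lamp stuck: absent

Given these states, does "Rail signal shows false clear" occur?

Power stage fails [OR]: Interlocking CPU failed=not, Power supply is down=occurs → at least one input occurs → occurs.
Interlocking logic inoperative [OR]: Power stage fails=occurs, Redundant track relay lost=not → at least one input occurs → occurs.
Detection branch inoperative [AND]: South axle counter malfunctions=not, B cable is out=not → not all inputs occur → does not occur.
Vital path unavailable [OR]: B lamp driver trips=not, #1 bond wire lost=occurs, Right vital relay offline=not → at least one input occurs → occurs.
Track circuit inoperative [AND]: Insulated joint trips=not, Detection branch inoperative=not, Vital path unavailable=occurs, #1 signal lamp stuck=not → not all inputs occur → does not occur.
Signal drive unavailable [OR]: Track relay 2 offline=not, Insulated joint 2 lost=not → no input occurs → does not occur.
Power stage 2 lost [OR]: Track circuit inoperative=not, Aft interlocking CPU 2 is inoperative=not, Inboard power supply 2 trips=not, Signal drive unavailable=not → no input occurs → does not occur.
Rail signal shows false clear [OR]: Interlocking logic inoperative=occurs, Power stage 2 lost=not → at least one input occurs → occurs.

Yes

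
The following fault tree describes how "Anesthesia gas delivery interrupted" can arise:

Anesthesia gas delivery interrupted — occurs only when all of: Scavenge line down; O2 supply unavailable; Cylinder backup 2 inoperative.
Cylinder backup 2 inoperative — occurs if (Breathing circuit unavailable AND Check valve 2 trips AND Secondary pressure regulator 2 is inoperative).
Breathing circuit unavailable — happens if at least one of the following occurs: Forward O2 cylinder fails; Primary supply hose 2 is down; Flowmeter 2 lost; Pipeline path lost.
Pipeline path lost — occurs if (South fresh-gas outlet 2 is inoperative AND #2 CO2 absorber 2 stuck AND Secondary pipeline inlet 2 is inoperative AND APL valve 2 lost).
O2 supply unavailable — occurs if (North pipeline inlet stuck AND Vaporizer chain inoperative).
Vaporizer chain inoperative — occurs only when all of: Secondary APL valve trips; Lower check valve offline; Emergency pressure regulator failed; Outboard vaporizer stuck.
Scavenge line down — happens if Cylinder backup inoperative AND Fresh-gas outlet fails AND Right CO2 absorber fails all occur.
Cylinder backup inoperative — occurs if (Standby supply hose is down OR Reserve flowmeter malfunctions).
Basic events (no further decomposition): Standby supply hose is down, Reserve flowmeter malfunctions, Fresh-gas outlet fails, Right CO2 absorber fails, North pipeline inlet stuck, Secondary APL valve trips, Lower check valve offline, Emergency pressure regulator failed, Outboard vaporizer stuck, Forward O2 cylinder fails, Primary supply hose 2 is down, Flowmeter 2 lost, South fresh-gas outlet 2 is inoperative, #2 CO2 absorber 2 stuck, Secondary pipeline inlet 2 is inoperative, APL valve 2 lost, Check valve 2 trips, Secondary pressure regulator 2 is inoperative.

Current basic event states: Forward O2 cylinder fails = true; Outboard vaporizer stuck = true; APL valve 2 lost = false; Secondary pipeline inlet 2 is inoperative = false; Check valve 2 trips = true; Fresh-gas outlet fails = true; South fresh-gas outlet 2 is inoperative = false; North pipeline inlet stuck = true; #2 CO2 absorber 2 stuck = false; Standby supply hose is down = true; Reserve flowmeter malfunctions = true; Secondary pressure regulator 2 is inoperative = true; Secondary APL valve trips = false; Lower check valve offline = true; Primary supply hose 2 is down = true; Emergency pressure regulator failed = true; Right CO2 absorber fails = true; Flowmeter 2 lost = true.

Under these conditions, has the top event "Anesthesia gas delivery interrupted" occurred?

No

Cylinder backup inoperative [OR]: Standby supply hose is down=occurs, Reserve flowmeter malfunctions=occurs → at least one input occurs → occurs.
Scavenge line down [AND]: Cylinder backup inoperative=occurs, Fresh-gas outlet fails=occurs, Right CO2 absorber fails=occurs → all inputs occur → occurs.
Vaporizer chain inoperative [AND]: Secondary APL valve trips=not, Lower check valve offline=occurs, Emergency pressure regulator failed=occurs, Outboard vaporizer stuck=occurs → not all inputs occur → does not occur.
O2 supply unavailable [AND]: North pipeline inlet stuck=occurs, Vaporizer chain inoperative=not → not all inputs occur → does not occur.
Pipeline path lost [AND]: South fresh-gas outlet 2 is inoperative=not, #2 CO2 absorber 2 stuck=not, Secondary pipeline inlet 2 is inoperative=not, APL valve 2 lost=not → not all inputs occur → does not occur.
Breathing circuit unavailable [OR]: Forward O2 cylinder fails=occurs, Primary supply hose 2 is down=occurs, Flowmeter 2 lost=occurs, Pipeline path lost=not → at least one input occurs → occurs.
Cylinder backup 2 inoperative [AND]: Breathing circuit unavailable=occurs, Check valve 2 trips=occurs, Secondary pressure regulator 2 is inoperative=occurs → all inputs occur → occurs.
Anesthesia gas delivery interrupted [AND]: Scavenge line down=occurs, O2 supply unavailable=not, Cylinder backup 2 inoperative=occurs → not all inputs occur → does not occur.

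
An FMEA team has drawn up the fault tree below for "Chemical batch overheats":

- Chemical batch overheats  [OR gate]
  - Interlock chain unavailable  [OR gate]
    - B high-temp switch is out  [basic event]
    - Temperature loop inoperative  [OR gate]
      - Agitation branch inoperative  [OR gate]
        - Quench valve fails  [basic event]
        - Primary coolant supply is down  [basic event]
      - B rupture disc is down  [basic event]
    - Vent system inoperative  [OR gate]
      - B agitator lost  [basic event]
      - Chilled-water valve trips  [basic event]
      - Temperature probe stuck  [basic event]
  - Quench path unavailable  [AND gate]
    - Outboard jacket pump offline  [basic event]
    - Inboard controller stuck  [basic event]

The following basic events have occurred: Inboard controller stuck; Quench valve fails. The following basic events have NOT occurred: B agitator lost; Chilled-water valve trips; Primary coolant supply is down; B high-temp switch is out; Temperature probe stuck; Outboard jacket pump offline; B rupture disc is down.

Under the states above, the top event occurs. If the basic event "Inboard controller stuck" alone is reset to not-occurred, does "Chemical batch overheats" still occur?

Yes

Counterfactual: set "Inboard controller stuck" to not occurred.
Agitation branch inoperative [OR]: Quench valve fails=occurs, Primary coolant supply is down=not → at least one input occurs → occurs.
Temperature loop inoperative [OR]: Agitation branch inoperative=occurs, B rupture disc is down=not → at least one input occurs → occurs.
Vent system inoperative [OR]: B agitator lost=not, Chilled-water valve trips=not, Temperature probe stuck=not → no input occurs → does not occur.
Interlock chain unavailable [OR]: B high-temp switch is out=not, Temperature loop inoperative=occurs, Vent system inoperative=not → at least one input occurs → occurs.
Quench path unavailable [AND]: Outboard jacket pump offline=not, Inboard controller stuck=not → not all inputs occur → does not occur.
Chemical batch overheats [OR]: Interlock chain unavailable=occurs, Quench path unavailable=not → at least one input occurs → occurs.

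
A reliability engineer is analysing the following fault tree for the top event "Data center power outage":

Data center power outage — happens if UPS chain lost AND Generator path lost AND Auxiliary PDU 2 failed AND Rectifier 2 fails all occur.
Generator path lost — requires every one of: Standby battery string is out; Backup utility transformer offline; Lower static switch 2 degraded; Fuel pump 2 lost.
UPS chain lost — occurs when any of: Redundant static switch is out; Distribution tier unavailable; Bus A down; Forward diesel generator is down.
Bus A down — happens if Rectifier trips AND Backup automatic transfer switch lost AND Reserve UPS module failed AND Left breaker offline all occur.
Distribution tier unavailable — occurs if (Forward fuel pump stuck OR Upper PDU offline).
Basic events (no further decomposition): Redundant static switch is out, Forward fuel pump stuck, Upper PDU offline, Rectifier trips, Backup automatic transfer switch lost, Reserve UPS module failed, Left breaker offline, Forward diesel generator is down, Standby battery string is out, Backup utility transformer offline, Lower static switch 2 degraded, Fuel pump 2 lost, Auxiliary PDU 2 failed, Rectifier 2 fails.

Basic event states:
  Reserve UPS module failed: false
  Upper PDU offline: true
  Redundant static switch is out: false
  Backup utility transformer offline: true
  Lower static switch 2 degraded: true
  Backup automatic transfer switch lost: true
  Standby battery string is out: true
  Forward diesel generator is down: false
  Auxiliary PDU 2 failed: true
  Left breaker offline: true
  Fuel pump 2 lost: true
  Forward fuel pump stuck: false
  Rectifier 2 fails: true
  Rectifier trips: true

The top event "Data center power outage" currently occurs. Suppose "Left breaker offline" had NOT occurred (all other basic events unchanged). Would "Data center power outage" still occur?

Yes

Counterfactual: set "Left breaker offline" to not occurred.
Distribution tier unavailable [OR]: Forward fuel pump stuck=not, Upper PDU offline=occurs → at least one input occurs → occurs.
Bus A down [AND]: Rectifier trips=occurs, Backup automatic transfer switch lost=occurs, Reserve UPS module failed=not, Left breaker offline=not → not all inputs occur → does not occur.
UPS chain lost [OR]: Redundant static switch is out=not, Distribution tier unavailable=occurs, Bus A down=not, Forward diesel generator is down=not → at least one input occurs → occurs.
Generator path lost [AND]: Standby battery string is out=occurs, Backup utility transformer offline=occurs, Lower static switch 2 degraded=occurs, Fuel pump 2 lost=occurs → all inputs occur → occurs.
Data center power outage [AND]: UPS chain lost=occurs, Generator path lost=occurs, Auxiliary PDU 2 failed=occurs, Rectifier 2 fails=occurs → all inputs occur → occurs.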